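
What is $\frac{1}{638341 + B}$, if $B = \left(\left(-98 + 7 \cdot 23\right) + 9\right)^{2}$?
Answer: $\frac{1}{643525} \approx 1.5539 \cdot 10^{-6}$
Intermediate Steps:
$B = 5184$ ($B = \left(\left(-98 + 161\right) + 9\right)^{2} = \left(63 + 9\right)^{2} = 72^{2} = 5184$)
$\frac{1}{638341 + B} = \frac{1}{638341 + 5184} = \frac{1}{643525}$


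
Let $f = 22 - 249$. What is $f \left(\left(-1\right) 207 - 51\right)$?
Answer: $58566$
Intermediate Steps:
$f = -227$
$f \left(\left(-1\right) 207 - 51\right) = - 227 \left(\left(-1\right) 207 - 51\right) = - 227 \left(-207 - 51\right) = \left(-227\right) \left(-258\right) = 58566$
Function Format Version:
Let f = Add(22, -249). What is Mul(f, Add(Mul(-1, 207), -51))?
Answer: 58566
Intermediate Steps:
f = -227
Mul(f, Add(Mul(-1, 207), -51)) = Mul(-227, Add(Mul(-1, 207), -51)) = Mul(-227, Add(-207, -51)) = Mul(-227, -258) = 58566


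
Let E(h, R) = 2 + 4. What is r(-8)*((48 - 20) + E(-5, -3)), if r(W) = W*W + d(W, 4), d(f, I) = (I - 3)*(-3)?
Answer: 2074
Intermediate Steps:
d(f, I) = 9 - 3*I (d(f, I) = (-3 + I)*(-3) = 9 - 3*I)
r(W) = -3 + W² (r(W) = W*W + (9 - 3*4) = W² + (9 - 12) = W² - 3 = -3 + W²)
E(h, R) = 6
r(-8)*((48 - 20) + E(-5, -3)) = (-3 + (-8)²)*((48 - 20) + 6) = (-3 + 64)*(28 + 6) = 61*34 = 2074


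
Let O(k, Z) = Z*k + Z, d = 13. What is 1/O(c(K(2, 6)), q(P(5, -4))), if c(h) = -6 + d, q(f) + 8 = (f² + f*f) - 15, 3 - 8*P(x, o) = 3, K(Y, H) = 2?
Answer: -1/184 ≈ -0.0054348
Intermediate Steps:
P(x, o) = 0 (P(x, o) = 3/8 - ⅛*3 = 3/8 - 3/8 = 0)
q(f) = -23 + 2*f² (q(f) = -8 + ((f² + f*f) - 15) = -8 + ((f² + f²) - 15) = -8 + (2*f² - 15) = -8 + (-15 + 2*f²) = -23 + 2*f²)
c(h) = 7 (c(h) = -6 + 13 = 7)
O(k, Z) = Z + Z*k
1/O(c(K(2, 6)), q(P(5, -4))) = 1/((-23 + 2*0²)*(1 + 7)) = 1/((-23 + 2*0)*8) = 1/((-23 + 0)*8) = 1/(-23*8) = 1/(-184) = -1/184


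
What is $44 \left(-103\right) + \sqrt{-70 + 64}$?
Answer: $-4532 + i \sqrt{6} \approx -4532.0 + 2.4495 i$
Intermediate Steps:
$44 \left(-103\right) + \sqrt{-70 + 64} = -4532 + \sqrt{-6} = -4532 + i \sqrt{6}$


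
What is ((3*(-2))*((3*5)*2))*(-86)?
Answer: 15480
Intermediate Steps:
((3*(-2))*((3*5)*2))*(-86) = -90*2*(-86) = -6*30*(-86) = -180*(-86) = 15480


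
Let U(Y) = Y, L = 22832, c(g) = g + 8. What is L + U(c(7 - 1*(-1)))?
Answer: 22848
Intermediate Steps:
c(g) = 8 + g
L + U(c(7 - 1*(-1))) = 22832 + (8 + (7 - 1*(-1))) = 22832 + (8 + (7 + 1)) = 22832 + (8 + 8) = 22832 + 16 = 22848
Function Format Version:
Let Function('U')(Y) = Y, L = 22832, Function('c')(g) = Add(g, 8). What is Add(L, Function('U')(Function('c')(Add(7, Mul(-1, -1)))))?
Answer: 22848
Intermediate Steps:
Function('c')(g) = Add(8, g)
Add(L, Function('U')(Function('c')(Add(7, Mul(-1, -1))))) = Add(22832, Add(8, Add(7, Mul(-1, -1)))) = Add(22832, Add(8, Add(7, 1))) = Add(22832, Add(8, 8)) = Add(22832, 16) = 22848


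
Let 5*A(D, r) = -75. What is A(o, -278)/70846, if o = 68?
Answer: -15/70846 ≈ -0.00021173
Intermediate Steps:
A(D, r) = -15 (A(D, r) = (⅕)*(-75) = -15)
A(o, -278)/70846 = -15/70846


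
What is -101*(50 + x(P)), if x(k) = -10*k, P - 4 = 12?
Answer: 11110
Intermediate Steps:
P = 16 (P = 4 + 12 = 16)
-101*(50 + x(P)) = -101*(50 - 10*16) = -101*(50 - 160) = -101*(-110) = 11110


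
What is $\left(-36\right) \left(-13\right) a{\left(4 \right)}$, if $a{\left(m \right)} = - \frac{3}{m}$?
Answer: $-351$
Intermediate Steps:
$\left(-36\right) \left(-13\right) a{\left(4 \right)} = \left(-36\right) \left(-13\right) \left(- \frac{3}{4}\right) = 468 \left(\left(-3\right) \frac{1}{4}\right) = 468 \left(- \frac{3}{4}\right) = -351$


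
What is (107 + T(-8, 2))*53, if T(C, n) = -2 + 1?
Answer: 5618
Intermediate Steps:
T(C, n) = -1
(107 + T(-8, 2))*53 = (107 - 1)*53 = 106*53 = 5618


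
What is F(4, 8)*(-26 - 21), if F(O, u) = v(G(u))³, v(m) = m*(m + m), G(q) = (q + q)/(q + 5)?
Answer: -6308233216/4826809 ≈ -1306.9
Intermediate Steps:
G(q) = 2*q/(5 + q) (G(q) = (2*q)/(5 + q) = 2*q/(5 + q))
v(m) = 2*m² (v(m) = m*(2*m) = 2*m²)
F(O, u) = 512*u⁶/(5 + u)⁶ (F(O, u) = (2*(2*u/(5 + u))²)³ = (2*(4*u²/(5 + u)²))³ = (8*u²/(5 + u)²)³ = 512*u⁶/(5 + u)⁶)
F(4, 8)*(-26 - 21) = (512*8⁶/(5 + 8)⁶)*(-26 - 21) = (512*262144/13⁶)*(-47) = (512*262144*(1/4826809))*(-47) = (134217728/4826809)*(-47) = -6308233216/4826809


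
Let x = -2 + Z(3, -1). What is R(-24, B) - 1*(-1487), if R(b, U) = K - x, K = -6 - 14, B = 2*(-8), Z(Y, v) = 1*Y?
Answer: 1466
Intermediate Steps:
Z(Y, v) = Y
B = -16
K = -20
x = 1 (x = -2 + 3 = 1)
R(b, U) = -21 (R(b, U) = -20 - 1*1 = -20 - 1 = -21)
R(-24, B) - 1*(-1487) = -21 - 1*(-1487) = -21 + 1487 = 1466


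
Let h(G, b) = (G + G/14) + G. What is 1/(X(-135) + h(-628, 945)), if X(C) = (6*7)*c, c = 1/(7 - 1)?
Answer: -7/9057 ≈ -0.00077288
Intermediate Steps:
c = ⅙ (c = 1/6 = ⅙ ≈ 0.16667)
X(C) = 7 (X(C) = (6*7)*(⅙) = 42*(⅙) = 7)
h(G, b) = 29*G/14 (h(G, b) = (G + G*(1/14)) + G = (G + G/14) + G = 15*G/14 + G = 29*G/14)
1/(X(-135) + h(-628, 945)) = 1/(7 + (29/14)*(-628)) = 1/(7 - 9106/7) = 1/(-9057/7) = -7/9057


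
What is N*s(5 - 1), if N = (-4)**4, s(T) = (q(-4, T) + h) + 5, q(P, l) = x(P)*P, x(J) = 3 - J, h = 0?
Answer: -5888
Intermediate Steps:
q(P, l) = P*(3 - P) (q(P, l) = (3 - P)*P = P*(3 - P))
s(T) = -23 (s(T) = (-4*(3 - 1*(-4)) + 0) + 5 = (-4*(3 + 4) + 0) + 5 = (-4*7 + 0) + 5 = (-28 + 0) + 5 = -28 + 5 = -23)
N = 256
N*s(5 - 1) = 256*(-23) = -5888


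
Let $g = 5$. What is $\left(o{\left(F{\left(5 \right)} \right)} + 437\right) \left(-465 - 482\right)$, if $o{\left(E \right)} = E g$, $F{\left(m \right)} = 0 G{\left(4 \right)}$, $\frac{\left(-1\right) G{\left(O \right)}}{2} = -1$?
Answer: $-413839$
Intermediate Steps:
$G{\left(O \right)} = 2$ ($G{\left(O \right)} = \left(-2\right) \left(-1\right) = 2$)
$F{\left(m \right)} = 0$ ($F{\left(m \right)} = 0 \cdot 2 = 0$)
$o{\left(E \right)} = 5 E$ ($o{\left(E \right)} = E 5 = 5 E$)
$\left(o{\left(F{\left(5 \right)} \right)} + 437\right) \left(-465 - 482\right) = \left(5 \cdot 0 + 437\right) \left(-465 - 482\right) = \left(0 + 437\right) \left(-947\right) = 437 \left(-947\right) = -413839$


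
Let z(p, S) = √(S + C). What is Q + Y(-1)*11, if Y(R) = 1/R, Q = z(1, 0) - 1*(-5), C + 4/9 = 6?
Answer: -6 + 5*√2/3 ≈ -3.6430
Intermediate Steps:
C = 50/9 (C = -4/9 + 6 = 50/9 ≈ 5.5556)
z(p, S) = √(50/9 + S) (z(p, S) = √(S + 50/9) = √(50/9 + S))
Q = 5 + 5*√2/3 (Q = √(50 + 9*0)/3 - 1*(-5) = √(50 + 0)/3 + 5 = √50/3 + 5 = (5*√2)/3 + 5 = 5*√2/3 + 5 = 5 + 5*√2/3 ≈ 7.3570)
Q + Y(-1)*11 = (5 + 5*√2/3) + 11/(-1) = (5 + 5*√2/3) - 1*11 = (5 + 5*√2/3) - 11 = -6 + 5*√2/3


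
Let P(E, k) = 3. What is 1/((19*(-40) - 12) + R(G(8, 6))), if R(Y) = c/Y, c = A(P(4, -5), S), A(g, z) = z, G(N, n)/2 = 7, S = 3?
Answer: -14/10805 ≈ -0.0012957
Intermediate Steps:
G(N, n) = 14 (G(N, n) = 2*7 = 14)
c = 3
R(Y) = 3/Y
1/((19*(-40) - 12) + R(G(8, 6))) = 1/((19*(-40) - 12) + 3/14) = 1/((-760 - 12) + 3*(1/14)) = 1/(-772 + 3/14) = 1/(-10805/14) = -14/10805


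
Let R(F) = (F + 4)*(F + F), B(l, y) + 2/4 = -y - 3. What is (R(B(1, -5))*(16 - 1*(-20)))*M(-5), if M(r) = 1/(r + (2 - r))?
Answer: 297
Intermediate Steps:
B(l, y) = -7/2 - y (B(l, y) = -½ + (-y - 3) = -½ + (-3 - y) = -7/2 - y)
R(F) = 2*F*(4 + F) (R(F) = (4 + F)*(2*F) = 2*F*(4 + F))
M(r) = ½ (M(r) = 1/2 = ½)
(R(B(1, -5))*(16 - 1*(-20)))*M(-5) = ((2*(-7/2 - 1*(-5))*(4 + (-7/2 - 1*(-5))))*(16 - 1*(-20)))*(½) = ((2*(-7/2 + 5)*(4 + (-7/2 + 5)))*(16 + 20))*(½) = ((2*(3/2)*(4 + 3/2))*36)*(½) = ((2*(3/2)*(11/2))*36)*(½) = ((33/2)*36)*(½) = 594*(½) = 297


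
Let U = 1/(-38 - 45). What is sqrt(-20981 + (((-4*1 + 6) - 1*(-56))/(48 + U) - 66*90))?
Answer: I*sqrt(427063350007)/3983 ≈ 164.07*I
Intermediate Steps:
U = -1/83 (U = 1/(-83) = -1/83 ≈ -0.012048)
sqrt(-20981 + (((-4*1 + 6) - 1*(-56))/(48 + U) - 66*90)) = sqrt(-20981 + (((-4*1 + 6) - 1*(-56))/(48 - 1/83) - 66*90)) = sqrt(-20981 + (((-4 + 6) + 56)/(3983/83) - 5940)) = sqrt(-20981 + ((2 + 56)*(83/3983) - 5940)) = sqrt(-20981 + (58*(83/3983) - 5940)) = sqrt(-20981 + (4814/3983 - 5940)) = sqrt(-20981 - 23654206/3983) = sqrt(-107221529/3983) = I*sqrt(427063350007)/3983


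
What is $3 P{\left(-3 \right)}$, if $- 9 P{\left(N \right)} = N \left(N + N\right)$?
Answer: $-6$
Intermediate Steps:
$P{\left(N \right)} = - \frac{2 N^{2}}{9}$ ($P{\left(N \right)} = - \frac{N \left(N + N\right)}{9} = - \frac{N 2 N}{9} = - \frac{2 N^{2}}{9}$)
$3 P{\left(-3 \right)} = 3 \left(- \frac{2 \left(-3\right)^{2}}{9}\right) = 3 \left(\left(- \frac{2}{9}\right) 9\right) = 3 \left(-2\right) = -6$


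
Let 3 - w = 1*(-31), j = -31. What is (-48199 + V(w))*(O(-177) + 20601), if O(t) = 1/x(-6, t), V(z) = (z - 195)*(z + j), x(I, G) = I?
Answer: -3008669305/3 ≈ -1.0029e+9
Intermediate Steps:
w = 34 (w = 3 - (-31) = 3 - 1*(-31) = 3 + 31 = 34)
V(z) = (-195 + z)*(-31 + z) (V(z) = (z - 195)*(z - 31) = (-195 + z)*(-31 + z))
O(t) = -⅙ (O(t) = 1/(-6) = -⅙)
(-48199 + V(w))*(O(-177) + 20601) = (-48199 + (6045 + 34² - 226*34))*(-⅙ + 20601) = (-48199 + (6045 + 1156 - 7684))*(123605/6) = (-48199 - 483)*(123605/6) = -48682*123605/6 = -3008669305/3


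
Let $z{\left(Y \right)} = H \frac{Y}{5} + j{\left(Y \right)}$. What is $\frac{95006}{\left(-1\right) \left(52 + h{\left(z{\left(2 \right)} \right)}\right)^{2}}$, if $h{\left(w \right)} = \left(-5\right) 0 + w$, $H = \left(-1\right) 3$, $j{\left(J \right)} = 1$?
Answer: $- \frac{2375150}{67081} \approx -35.407$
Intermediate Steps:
$H = -3$
$z{\left(Y \right)} = 1 - \frac{3 Y}{5}$ ($z{\left(Y \right)} = - 3 \frac{Y}{5} + 1 = - \frac{3 Y}{5} + 1 = 1 - \frac{3 Y}{5}$)
$h{\left(w \right)} = w$ ($h{\left(w \right)} = 0 + w = w$)
$\frac{95006}{\left(-1\right) \left(52 + h{\left(z{\left(2 \right)} \right)}\right)^{2}} = \frac{95006}{\left(-1\right) \left(52 + \left(1 - \frac{6}{5}\right)\right)^{2}} = \frac{95006}{\left(-1\right) \left(52 - \frac{1}{5}\right)^{2}} = \frac{95006}{\left(-1\right) \left(\frac{259}{5}\right)^{2}} = \frac{95006}{\left(-1\right) \frac{67081}{25}} = \frac{95006}{- \frac{67081}{25}} = 95006 \left(- \frac{25}{67081}\right) = - \frac{2375150}{67081}$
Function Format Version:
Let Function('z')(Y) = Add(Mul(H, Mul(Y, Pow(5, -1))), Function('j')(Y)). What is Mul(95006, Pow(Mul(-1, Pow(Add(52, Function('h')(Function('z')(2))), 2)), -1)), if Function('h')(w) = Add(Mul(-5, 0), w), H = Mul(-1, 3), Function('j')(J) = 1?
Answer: Rational(-2375150, 67081) ≈ -35.407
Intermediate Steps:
H = -3
Function('z')(Y) = Add(1, Mul(Rational(-3, 5), Y)) (Function('z')(Y) = Add(Mul(-3, Mul(Y, Pow(5, -1))), 1) = Add(Mul(-3, Mul(Y, Rational(1, 5))), 1) = Add(Mul(-3, Mul(Rational(1, 5), Y)), 1) = Add(Mul(Rational(-3, 5), Y), 1) = Add(1, Mul(Rational(-3, 5), Y)))
Function('h')(w) = w (Function('h')(w) = Add(0, w) = w)
Mul(95006, Pow(Mul(-1, Pow(Add(52, Function('h')(Function('z')(2))), 2)), -1)) = Mul(95006, Pow(Mul(-1, Pow(Add(52, Add(1, Mul(Rational(-3, 5), 2))), 2)), -1)) = Mul(95006, Pow(Mul(-1, Pow(Add(52, Add(1, Rational(-6, 5))), 2)), -1)) = Mul(95006, Pow(Mul(-1, Pow(Add(52, Rational(-1, 5)), 2)), -1)) = Mul(95006, Pow(Mul(-1, Pow(Rational(259, 5), 2)), -1)) = Mul(95006, Pow(Mul(-1, Rational(67081, 25)), -1)) = Mul(95006, Pow(Rational(-67081, 25), -1)) = Mul(95006, Rational(-25, 67081)) = Rational(-2375150, 67081)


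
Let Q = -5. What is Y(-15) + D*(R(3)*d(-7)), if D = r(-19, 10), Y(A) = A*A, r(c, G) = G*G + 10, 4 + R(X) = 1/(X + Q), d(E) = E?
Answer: 3690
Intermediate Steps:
R(X) = -4 + 1/(-5 + X) (R(X) = -4 + 1/(X - 5) = -4 + 1/(-5 + X))
r(c, G) = 10 + G² (r(c, G) = G² + 10 = 10 + G²)
Y(A) = A²
D = 110 (D = 10 + 10² = 10 + 100 = 110)
Y(-15) + D*(R(3)*d(-7)) = (-15)² + 110*(((21 - 4*3)/(-5 + 3))*(-7)) = 225 + 110*(((21 - 12)/(-2))*(-7)) = 225 + 110*(-½*9*(-7)) = 225 + 110*(-9/2*(-7)) = 225 + 110*(63/2) = 225 + 3465 = 3690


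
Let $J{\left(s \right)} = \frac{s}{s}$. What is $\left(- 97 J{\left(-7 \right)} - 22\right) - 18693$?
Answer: $-18812$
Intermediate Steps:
$J{\left(s \right)} = 1$
$\left(- 97 J{\left(-7 \right)} - 22\right) - 18693 = \left(\left(-97\right) 1 - 22\right) - 18693 = \left(-97 - 22\right) - 18693 = -119 - 18693 = -18812$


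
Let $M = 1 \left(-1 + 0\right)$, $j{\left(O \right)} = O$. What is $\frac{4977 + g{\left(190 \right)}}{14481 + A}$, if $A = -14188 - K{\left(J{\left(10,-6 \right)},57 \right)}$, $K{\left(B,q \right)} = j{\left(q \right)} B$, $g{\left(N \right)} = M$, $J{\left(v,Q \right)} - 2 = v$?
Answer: $- \frac{4976}{391} \approx -12.726$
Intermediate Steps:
$M = -1$ ($M = 1 \left(-1\right) = -1$)
$J{\left(v,Q \right)} = 2 + v$
$g{\left(N \right)} = -1$
$K{\left(B,q \right)} = B q$ ($K{\left(B,q \right)} = q B = B q$)
$A = -14872$ ($A = -14188 - \left(2 + 10\right) 57 = -14188 - 12 \cdot 57 = -14188 - 684 = -14872$)
$\frac{4977 + g{\left(190 \right)}}{14481 + A} = \frac{4977 - 1}{14481 - 14872} = \frac{4976}{-391} = 4976 \left(- \frac{1}{391}\right) = - \frac{4976}{391}$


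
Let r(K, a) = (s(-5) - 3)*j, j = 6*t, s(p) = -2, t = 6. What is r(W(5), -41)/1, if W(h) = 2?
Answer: -180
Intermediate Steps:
j = 36 (j = 6*6 = 36)
r(K, a) = -180 (r(K, a) = (-2 - 3)*36 = -5*36 = -180)
r(W(5), -41)/1 = -180/1 = 1*(-180) = -180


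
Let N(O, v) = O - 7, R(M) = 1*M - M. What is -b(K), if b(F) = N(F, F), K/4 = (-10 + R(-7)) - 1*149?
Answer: 643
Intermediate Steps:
R(M) = 0 (R(M) = M - M = 0)
N(O, v) = -7 + O
K = -636 (K = 4*((-10 + 0) - 1*149) = 4*(-10 - 149) = 4*(-159) = -636)
b(F) = -7 + F
-b(K) = -(-7 - 636) = -1*(-643) = 643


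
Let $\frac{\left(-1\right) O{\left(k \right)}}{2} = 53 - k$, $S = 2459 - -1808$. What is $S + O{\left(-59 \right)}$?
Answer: $4043$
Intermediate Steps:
$S = 4267$ ($S = 2459 + 1808 = 4267$)
$O{\left(k \right)} = -106 + 2 k$ ($O{\left(k \right)} = - 2 \left(53 - k\right) = -106 + 2 k$)
$S + O{\left(-59 \right)} = 4267 + \left(-106 + 2 \left(-59\right)\right) = 4267 - 224 = 4043$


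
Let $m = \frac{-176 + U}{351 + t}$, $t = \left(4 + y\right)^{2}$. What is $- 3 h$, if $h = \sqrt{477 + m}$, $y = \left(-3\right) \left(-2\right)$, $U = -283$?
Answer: $- \frac{18 \sqrt{2689313}}{451} \approx -65.451$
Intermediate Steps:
$y = 6$
$t = 100$ ($t = \left(4 + 6\right)^{2} = 10^{2} = 100$)
$m = - \frac{459}{451}$ ($m = \frac{-176 - 283}{351 + 100} = - \frac{459}{451} \approx -1.0177$)
$h = \frac{6 \sqrt{2689313}}{451}$ ($h = \sqrt{477 - \frac{459}{451}} = \sqrt{\frac{214668}{451}} = \frac{6 \sqrt{2689313}}{451} \approx 21.817$)
$- 3 h = - 3 \frac{6 \sqrt{2689313}}{451} = - \frac{18 \sqrt{2689313}}{451}$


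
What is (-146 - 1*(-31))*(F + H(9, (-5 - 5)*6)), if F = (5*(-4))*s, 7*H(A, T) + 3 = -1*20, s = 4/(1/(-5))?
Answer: -319355/7 ≈ -45622.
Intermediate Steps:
s = -20 (s = 4/(-⅕) = 4*(-5) = -20)
H(A, T) = -23/7 (H(A, T) = -3/7 + (-1*20)/7 = -3/7 + (⅐)*(-20) = -3/7 - 20/7 = -23/7)
F = 400 (F = (5*(-4))*(-20) = -20*(-20) = 400)
(-146 - 1*(-31))*(F + H(9, (-5 - 5)*6)) = (-146 - 1*(-31))*(400 - 23/7) = (-146 + 31)*(2777/7) = -115*2777/7 = -319355/7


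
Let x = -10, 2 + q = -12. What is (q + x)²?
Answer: 576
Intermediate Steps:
q = -14 (q = -2 - 12 = -14)
(q + x)² = (-14 - 10)² = (-24)² = 576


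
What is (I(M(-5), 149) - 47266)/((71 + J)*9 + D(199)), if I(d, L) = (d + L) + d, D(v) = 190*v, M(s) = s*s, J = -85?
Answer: -47067/37684 ≈ -1.2490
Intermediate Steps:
M(s) = s**2
I(d, L) = L + 2*d (I(d, L) = (L + d) + d = L + 2*d)
(I(M(-5), 149) - 47266)/((71 + J)*9 + D(199)) = ((149 + 2*(-5)**2) - 47266)/((71 - 85)*9 + 190*199) = ((149 + 2*25) - 47266)/(-14*9 + 37810) = ((149 + 50) - 47266)/(-126 + 37810) = (199 - 47266)/37684 = -47067*1/37684 = -47067/37684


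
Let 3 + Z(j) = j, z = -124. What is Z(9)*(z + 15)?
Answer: -654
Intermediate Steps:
Z(j) = -3 + j
Z(9)*(z + 15) = (-3 + 9)*(-124 + 15) = 6*(-109) = -654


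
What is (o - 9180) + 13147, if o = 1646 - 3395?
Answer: 2218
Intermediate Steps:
o = -1749
(o - 9180) + 13147 = (-1749 - 9180) + 13147 = -10929 + 13147 = 2218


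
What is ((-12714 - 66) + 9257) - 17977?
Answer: -21500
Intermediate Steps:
((-12714 - 66) + 9257) - 17977 = (-12780 + 9257) - 17977 = -3523 - 17977 = -21500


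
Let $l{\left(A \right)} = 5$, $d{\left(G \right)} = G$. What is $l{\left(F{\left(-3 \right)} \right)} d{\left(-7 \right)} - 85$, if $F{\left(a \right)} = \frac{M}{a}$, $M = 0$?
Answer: $-120$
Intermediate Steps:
$F{\left(a \right)} = 0$ ($F{\left(a \right)} = \frac{0}{a} = 0$)
$l{\left(F{\left(-3 \right)} \right)} d{\left(-7 \right)} - 85 = 5 \left(-7\right) - 85 = -35 - 85 = -120$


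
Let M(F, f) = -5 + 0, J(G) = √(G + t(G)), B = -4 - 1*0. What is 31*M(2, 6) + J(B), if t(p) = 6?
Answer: -155 + √2 ≈ -153.59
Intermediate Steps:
B = -4 (B = -4 + 0 = -4)
J(G) = √(6 + G) (J(G) = √(G + 6) = √(6 + G))
M(F, f) = -5
31*M(2, 6) + J(B) = 31*(-5) + √(6 - 4) = -155 + √2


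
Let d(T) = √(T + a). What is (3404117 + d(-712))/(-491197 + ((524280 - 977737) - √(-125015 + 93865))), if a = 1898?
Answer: -(3404117 + √1186)/(944654 + 5*I*√1246) ≈ -3.6036 + 0.00067327*I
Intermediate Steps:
d(T) = √(1898 + T) (d(T) = √(T + 1898) = √(1898 + T))
(3404117 + d(-712))/(-491197 + ((524280 - 977737) - √(-125015 + 93865))) = (3404117 + √(1898 - 712))/(-491197 + ((524280 - 977737) - √(-125015 + 93865))) = (3404117 + √1186)/(-491197 + (-453457 - √(-31150))) = (3404117 + √1186)/(-491197 + (-453457 - 5*I*√1246)) = (3404117 + √1186)/(-944654 - 5*I*√1246)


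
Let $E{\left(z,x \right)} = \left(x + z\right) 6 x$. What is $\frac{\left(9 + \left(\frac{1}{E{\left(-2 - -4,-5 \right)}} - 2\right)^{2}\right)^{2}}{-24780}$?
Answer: $- \frac{11012613481}{1625815800000} \approx -0.0067736$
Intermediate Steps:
$E{\left(z,x \right)} = x \left(6 x + 6 z\right)$ ($E{\left(z,x \right)} = \left(6 x + 6 z\right) x = x \left(6 x + 6 z\right)$)
$\frac{\left(9 + \left(\frac{1}{E{\left(-2 - -4,-5 \right)}} - 2\right)^{2}\right)^{2}}{-24780} = \frac{\left(9 + \left(\frac{1}{6 \left(-5\right) \left(-5 - -2\right)} - 2\right)^{2}\right)^{2}}{-24780} = \left(9 + \left(\frac{1}{6 \left(-5\right) \left(-5 + \left(-2 + 4\right)\right)} - 2\right)^{2}\right)^{2} \left(- \frac{1}{24780}\right) = \left(9 + \left(\frac{1}{6 \left(-5\right) \left(-5 + 2\right)} - 2\right)^{2}\right)^{2} \left(- \frac{1}{24780}\right) = \left(9 + \left(\frac{1}{6 \left(-5\right) \left(-3\right)} - 2\right)^{2}\right)^{2} \left(- \frac{1}{24780}\right) = \left(9 + \left(\frac{1}{90} - 2\right)^{2}\right)^{2} \left(- \frac{1}{24780}\right) = \left(9 + \left(- \frac{179}{90}\right)^{2}\right)^{2} \left(- \frac{1}{24780}\right) = \left(9 + \frac{32041}{8100}\right)^{2} \left(- \frac{1}{24780}\right) = \left(\frac{104941}{8100}\right)^{2} \left(- \frac{1}{24780}\right) = \frac{11012613481}{65610000} \left(- \frac{1}{24780}\right) = - \frac{11012613481}{1625815800000}$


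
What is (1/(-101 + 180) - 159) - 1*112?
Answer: -21408/79 ≈ -270.99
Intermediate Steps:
(1/(-101 + 180) - 159) - 1*112 = (1/79 - 159) - 112 = -12560/79 - 112 = -21408/79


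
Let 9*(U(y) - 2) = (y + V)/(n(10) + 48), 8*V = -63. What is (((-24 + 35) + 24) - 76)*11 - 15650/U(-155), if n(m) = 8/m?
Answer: -287847271/28621 ≈ -10057.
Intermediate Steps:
V = -63/8 (V = (⅛)*(-63) = -63/8 ≈ -7.8750)
U(y) = 3869/1952 + 5*y/2196 (U(y) = 2 + ((y - 63/8)/(8/10 + 48))/9 = 2 + ((-63/8 + y)/(8*(⅒) + 48))/9 = 2 + ((-63/8 + y)/(⅘ + 48))/9 = 2 + ((-63/8 + y)/(244/5))/9 = 2 + ((-63/8 + y)*(5/244))/9 = 2 + (-315/1952 + 5*y/244)/9 = 2 + (-35/1952 + 5*y/2196) = 3869/1952 + 5*y/2196)
(((-24 + 35) + 24) - 76)*11 - 15650/U(-155) = (((-24 + 35) + 24) - 76)*11 - 15650/(3869/1952 + (5/2196)*(-155)) = ((11 + 24) - 76)*11 - 15650/(3869/1952 - 775/2196) = (35 - 76)*11 - 15650/28621/17568 = -41*11 - 15650*17568/28621 = -451 - 274939200/28621 = -287847271/28621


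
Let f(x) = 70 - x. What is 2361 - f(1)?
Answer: 2292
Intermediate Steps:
2361 - f(1) = 2361 - (70 - 1*1) = 2361 - (70 - 1) = 2361 - 1*69 = 2361 - 69 = 2292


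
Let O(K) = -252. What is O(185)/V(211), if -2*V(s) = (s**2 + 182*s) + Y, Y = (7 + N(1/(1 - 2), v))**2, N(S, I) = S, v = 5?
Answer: 168/27653 ≈ 0.0060753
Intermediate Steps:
Y = 36 (Y = (7 + 1/(1 - 2))**2 = (7 + 1/(-1))**2 = (7 - 1)**2 = 6**2 = 36)
V(s) = -18 - 91*s - s**2/2 (V(s) = -((s**2 + 182*s) + 36)/2 = -(36 + s**2 + 182*s)/2 = -18 - 91*s - s**2/2)
O(185)/V(211) = -252/(-18 - 91*211 - 1/2*211**2) = -252/(-18 - 19201 - 1/2*44521) = -252/(-18 - 19201 - 44521/2) = -252/(-82959/2) = -252*(-2/82959) = 168/27653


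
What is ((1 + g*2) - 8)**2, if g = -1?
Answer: 81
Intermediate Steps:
((1 + g*2) - 8)**2 = ((1 - 1*2) - 8)**2 = ((1 - 2) - 8)**2 = (-1 - 8)**2 = (-9)**2 = 81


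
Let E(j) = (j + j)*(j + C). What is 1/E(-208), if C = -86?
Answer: 1/122304 ≈ 8.1763e-6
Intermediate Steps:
E(j) = 2*j*(-86 + j) (E(j) = (j + j)*(j - 86) = (2*j)*(-86 + j) = 2*j*(-86 + j))
1/E(-208) = 1/(2*(-208)*(-86 - 208)) = 1/(2*(-208)*(-294)) = 1/122304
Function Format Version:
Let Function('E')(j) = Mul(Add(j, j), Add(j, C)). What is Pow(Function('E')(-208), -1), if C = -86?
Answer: Rational(1, 122304) ≈ 8.1763e-6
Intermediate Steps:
Function('E')(j) = Mul(2, j, Add(-86, j)) (Function('E')(j) = Mul(Add(j, j), Add(j, -86)) = Mul(Mul(2, j), Add(-86, j)) = Mul(2, j, Add(-86, j)))
Pow(Function('E')(-208), -1) = Pow(Mul(2, -208, Add(-86, -208)), -1) = Pow(Mul(2, -208, -294), -1) = Pow(122304, -1) = Rational(1, 122304)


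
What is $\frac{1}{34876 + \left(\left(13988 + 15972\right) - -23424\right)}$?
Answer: $\frac{1}{88260} \approx 1.133 \cdot 10^{-5}$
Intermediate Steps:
$\frac{1}{34876 + \left(\left(13988 + 15972\right) - -23424\right)} = \frac{1}{34876 + \left(29960 + 23424\right)} = \frac{1}{34876 + 53384} = \frac{1}{88260}$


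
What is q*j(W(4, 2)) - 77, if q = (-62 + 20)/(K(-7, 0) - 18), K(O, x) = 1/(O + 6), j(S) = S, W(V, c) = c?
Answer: -1379/19 ≈ -72.579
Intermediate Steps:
K(O, x) = 1/(6 + O)
q = 42/19 (q = (-62 + 20)/(1/(6 - 7) - 18) = -42/(1/(-1) - 18) = -42/(-1 - 18) = -42/(-19) = -42*(-1/19) = 42/19 ≈ 2.2105)
q*j(W(4, 2)) - 77 = (42/19)*2 - 77 = 84/19 - 77 = -1379/19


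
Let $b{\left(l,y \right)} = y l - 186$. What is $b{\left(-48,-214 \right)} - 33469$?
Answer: $-23383$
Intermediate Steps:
$b{\left(l,y \right)} = -186 + l y$ ($b{\left(l,y \right)} = l y - 186 = -186 + l y$)
$b{\left(-48,-214 \right)} - 33469 = \left(-186 - -10272\right) - 33469 = \left(-186 + 10272\right) - 33469 = 10086 - 33469 = -23383$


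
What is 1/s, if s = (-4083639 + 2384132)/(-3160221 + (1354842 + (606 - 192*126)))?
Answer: 1828965/1699507 ≈ 1.0762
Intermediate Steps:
s = 1699507/1828965 (s = -1699507/(-3160221 + (1354842 + (606 - 24192))) = -1699507/(-3160221 + (1354842 - 23586)) = -1699507/(-3160221 + 1331256) = -1699507/(-1828965) = -1699507*(-1/1828965) = 1699507/1828965 ≈ 0.92922)
1/s = 1/(1699507/1828965) = 1828965/1699507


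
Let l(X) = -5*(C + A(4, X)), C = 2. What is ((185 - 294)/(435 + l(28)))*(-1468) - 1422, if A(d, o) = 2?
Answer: -430118/415 ≈ -1036.4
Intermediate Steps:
l(X) = -20 (l(X) = -5*(2 + 2) = -5*4 = -20)
((185 - 294)/(435 + l(28)))*(-1468) - 1422 = ((185 - 294)/(435 - 20))*(-1468) - 1422 = -109/415*(-1468) - 1422 = 160012/415 - 1422 = -430118/415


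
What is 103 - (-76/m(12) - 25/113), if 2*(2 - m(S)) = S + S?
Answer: 54026/565 ≈ 95.621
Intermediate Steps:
m(S) = 2 - S (m(S) = 2 - (S + S)/2 = 2 - S)
103 - (-76/m(12) - 25/113) = 103 - (-76/(2 - 1*12) - 25/113) = 103 - (-76/(2 - 12) - 25*1/113) = 103 - (-76/(-10) - 25/113) = 103 - (-76*(-⅒) - 25/113) = 103 - (38/5 - 25/113) = 103 - 1*4169/565 = 103 - 4169/565 = 54026/565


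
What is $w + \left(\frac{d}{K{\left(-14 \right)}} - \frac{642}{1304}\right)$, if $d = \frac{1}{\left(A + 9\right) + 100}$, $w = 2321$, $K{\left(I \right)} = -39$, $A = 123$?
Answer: $\frac{3422340239}{1474824} \approx 2320.5$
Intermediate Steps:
$d = \frac{1}{232}$ ($d = \frac{1}{\left(123 + 9\right) + 100} = \frac{1}{132 + 100} = \frac{1}{232} \approx 0.0043103$)
$w + \left(\frac{d}{K{\left(-14 \right)}} - \frac{642}{1304}\right) = 2321 + \left(\frac{1}{232 \left(-39\right)} - \frac{642}{1304}\right) = 2321 + \left(\frac{1}{232} \left(- \frac{1}{39}\right) - \frac{321}{652}\right) = 2321 - \frac{726265}{1474824} = \frac{3422340239}{1474824}$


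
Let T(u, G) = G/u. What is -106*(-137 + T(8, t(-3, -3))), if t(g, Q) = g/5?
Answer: 290599/20 ≈ 14530.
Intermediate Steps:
t(g, Q) = g/5 (t(g, Q) = g*(1/5) = g/5)
-106*(-137 + T(8, t(-3, -3))) = -106*(-137 + ((1/5)*(-3))/8) = -106*(-137 - 3/5*1/8) = -106*(-137 - 3/40) = -106*(-5483/40) = 290599/20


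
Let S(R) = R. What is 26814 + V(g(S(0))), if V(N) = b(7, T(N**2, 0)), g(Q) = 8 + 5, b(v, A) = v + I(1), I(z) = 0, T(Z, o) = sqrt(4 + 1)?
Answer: 26821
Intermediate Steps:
T(Z, o) = sqrt(5)
b(v, A) = v (b(v, A) = v + 0 = v)
g(Q) = 13
V(N) = 7
26814 + V(g(S(0))) = 26814 + 7 = 26821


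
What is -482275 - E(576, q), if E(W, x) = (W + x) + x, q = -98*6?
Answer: -481675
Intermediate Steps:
q = -588
E(W, x) = W + 2*x
-482275 - E(576, q) = -482275 - (576 + 2*(-588)) = -482275 - (576 - 1176) = -482275 - 1*(-600) = -482275 + 600 = -481675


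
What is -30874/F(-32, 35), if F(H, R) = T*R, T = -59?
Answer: 30874/2065 ≈ 14.951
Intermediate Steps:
F(H, R) = -59*R
-30874/F(-32, 35) = -30874/((-59*35)) = -30874/(-2065) = -30874*(-1/2065) = 30874/2065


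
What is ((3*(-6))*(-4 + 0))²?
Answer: 5184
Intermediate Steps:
((3*(-6))*(-4 + 0))² = (-18*(-4))² = 72² = 5184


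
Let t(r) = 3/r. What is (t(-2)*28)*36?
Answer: -1512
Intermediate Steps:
(t(-2)*28)*36 = ((3/(-2))*28)*36 = ((3*(-½))*28)*36 = -3/2*28*36 = -42*36 = -1512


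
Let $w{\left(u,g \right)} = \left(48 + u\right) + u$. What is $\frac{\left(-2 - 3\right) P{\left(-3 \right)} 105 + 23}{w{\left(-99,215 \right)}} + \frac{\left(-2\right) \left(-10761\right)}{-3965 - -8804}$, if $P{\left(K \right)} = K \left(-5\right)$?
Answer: $\frac{6870688}{120975} \approx 56.794$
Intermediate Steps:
$P{\left(K \right)} = - 5 K$
$w{\left(u,g \right)} = 48 + 2 u$
$\frac{\left(-2 - 3\right) P{\left(-3 \right)} 105 + 23}{w{\left(-99,215 \right)}} + \frac{\left(-2\right) \left(-10761\right)}{-3965 - -8804} = \frac{\left(-2 - 3\right) \left(\left(-5\right) \left(-3\right)\right) 105 + 23}{48 + 2 \left(-99\right)} + \frac{\left(-2\right) \left(-10761\right)}{-3965 - -8804} = \frac{\left(-5\right) 15 \cdot 105 + 23}{48 - 198} + \frac{21522}{-3965 + 8804} = \frac{\left(-75\right) 105 + 23}{-150} + \frac{21522}{4839} = \left(-7875 + 23\right) \left(- \frac{1}{150}\right) + 21522 \cdot \frac{1}{4839} = \left(-7852\right) \left(- \frac{1}{150}\right) + \frac{7174}{1613} = \frac{3926}{75} + \frac{7174}{1613} = \frac{6870688}{120975}$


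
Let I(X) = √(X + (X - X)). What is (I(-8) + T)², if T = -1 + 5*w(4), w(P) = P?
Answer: 353 + 76*I*√2 ≈ 353.0 + 107.48*I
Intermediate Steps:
I(X) = √X (I(X) = √(X + 0) = √X)
T = 19 (T = -1 + 5*4 = -1 + 20 = 19)
(I(-8) + T)² = (√(-8) + 19)² = (2*I*√2 + 19)² = (19 + 2*I*√2)²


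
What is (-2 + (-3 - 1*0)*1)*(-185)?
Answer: 925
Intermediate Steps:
(-2 + (-3 - 1*0)*1)*(-185) = (-2 + (-3 + 0)*1)*(-185) = (-2 - 3*1)*(-185) = (-2 - 3)*(-185) = -5*(-185) = 925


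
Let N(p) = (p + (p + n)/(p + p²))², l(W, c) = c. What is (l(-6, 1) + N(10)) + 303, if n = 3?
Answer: 4917169/12100 ≈ 406.38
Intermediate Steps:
N(p) = (p + (3 + p)/(p + p²))² (N(p) = (p + (p + 3)/(p + p²))² = (p + (3 + p)/(p + p²))²)
(l(-6, 1) + N(10)) + 303 = (1 + (3 + 10 + 10² + 10³)²/(10²*(1 + 10)²)) + 303 = (1 + (1/100)*(3 + 10 + 100 + 1000)²/11²) + 303 = (1 + (1/100)*(1/121)*1113²) + 303 = (1 + (1/100)*(1/121)*1238769) + 303 = (1 + 1238769/12100) + 303 = 1250869/12100 + 303 = 4917169/12100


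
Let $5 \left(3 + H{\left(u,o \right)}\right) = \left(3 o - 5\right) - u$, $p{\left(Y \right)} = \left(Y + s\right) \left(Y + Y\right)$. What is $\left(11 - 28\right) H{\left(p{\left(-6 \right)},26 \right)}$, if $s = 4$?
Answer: $- \frac{578}{5} \approx -115.6$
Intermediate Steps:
$p{\left(Y \right)} = 2 Y \left(4 + Y\right)$ ($p{\left(Y \right)} = \left(Y + 4\right) \left(Y + Y\right) = \left(4 + Y\right) 2 Y = 2 Y \left(4 + Y\right)$)
$H{\left(u,o \right)} = -4 - \frac{u}{5} + \frac{3 o}{5}$ ($H{\left(u,o \right)} = -3 + \frac{\left(3 o - 5\right) - u}{5} = -3 + \frac{\left(-5 + 3 o\right) - u}{5} = -3 + \frac{-5 - u + 3 o}{5} = -3 - \left(1 - \frac{3 o}{5} + \frac{u}{5}\right) = -4 - \frac{u}{5} + \frac{3 o}{5}$)
$\left(11 - 28\right) H{\left(p{\left(-6 \right)},26 \right)} = \left(11 - 28\right) \left(-4 - \frac{2 \left(-6\right) \left(4 - 6\right)}{5} + \frac{3}{5} \cdot 26\right) = - 17 \left(-4 - \frac{2 \left(-6\right) \left(-2\right)}{5} + \frac{78}{5}\right) = - 17 \left(-4 - \frac{24}{5} + \frac{78}{5}\right) = \left(-17\right) \frac{34}{5} = - \frac{578}{5}$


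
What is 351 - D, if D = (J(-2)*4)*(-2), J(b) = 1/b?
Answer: 347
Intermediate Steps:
J(b) = 1/b
D = 4 (D = (4/(-2))*(-2) = -½*4*(-2) = -2*(-2) = 4)
351 - D = 351 - 1*4 = 351 - 4 = 347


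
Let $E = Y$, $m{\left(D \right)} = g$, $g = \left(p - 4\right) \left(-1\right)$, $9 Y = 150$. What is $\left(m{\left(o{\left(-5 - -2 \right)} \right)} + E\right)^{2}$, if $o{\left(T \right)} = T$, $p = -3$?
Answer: $\frac{5041}{9} \approx 560.11$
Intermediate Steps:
$Y = \frac{50}{3}$ ($Y = \frac{1}{9} \cdot 150 = \frac{50}{3} \approx 16.667$)
$g = 7$ ($g = \left(-3 - 4\right) \left(-1\right) = \left(-7\right) \left(-1\right) = 7$)
$m{\left(D \right)} = 7$
$E = \frac{50}{3} \approx 16.667$
$\left(m{\left(o{\left(-5 - -2 \right)} \right)} + E\right)^{2} = \left(7 + \frac{50}{3}\right)^{2} = \left(\frac{71}{3}\right)^{2} = \frac{5041}{9}$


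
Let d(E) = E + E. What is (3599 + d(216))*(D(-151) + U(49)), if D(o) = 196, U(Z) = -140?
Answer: 225736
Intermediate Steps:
d(E) = 2*E
(3599 + d(216))*(D(-151) + U(49)) = (3599 + 2*216)*(196 - 140) = (3599 + 432)*56 = 4031*56 = 225736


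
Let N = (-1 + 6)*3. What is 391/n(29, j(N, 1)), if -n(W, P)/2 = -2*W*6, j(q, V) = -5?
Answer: 391/696 ≈ 0.56178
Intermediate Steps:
N = 15 (N = 5*3 = 15)
n(W, P) = 24*W (n(W, P) = -2*(-2*W)*6 = -(-24)*W = 24*W)
391/n(29, j(N, 1)) = 391/((24*29)) = 391/696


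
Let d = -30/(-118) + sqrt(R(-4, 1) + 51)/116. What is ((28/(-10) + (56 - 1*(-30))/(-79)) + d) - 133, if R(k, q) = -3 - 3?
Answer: -3184264/23305 + 3*sqrt(5)/116 ≈ -136.58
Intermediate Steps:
R(k, q) = -6
d = 15/59 + 3*sqrt(5)/116 (d = -30/(-118) + sqrt(-6 + 51)/116 = -30*(-1/118) + sqrt(45)*(1/116) = 15/59 + (3*sqrt(5))*(1/116) = 15/59 + 3*sqrt(5)/116 ≈ 0.31207)
((28/(-10) + (56 - 1*(-30))/(-79)) + d) - 133 = ((28/(-10) + (56 - 1*(-30))/(-79)) + (15/59 + 3*sqrt(5)/116)) - 133 = ((28*(-1/10) + (56 + 30)*(-1/79)) + (15/59 + 3*sqrt(5)/116)) - 133 = ((-14/5 + 86*(-1/79)) + (15/59 + 3*sqrt(5)/116)) - 133 = ((-14/5 - 86/79) + (15/59 + 3*sqrt(5)/116)) - 133 = (-1536/395 + (15/59 + 3*sqrt(5)/116)) - 133 = (-84699/23305 + 3*sqrt(5)/116) - 133 = -3184264/23305 + 3*sqrt(5)/116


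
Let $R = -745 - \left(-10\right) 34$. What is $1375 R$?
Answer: $-556875$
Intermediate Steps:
$R = -405$ ($R = -745 - -340 = -745 + 340 = -405$)
$1375 R = 1375 \left(-405\right) = -556875$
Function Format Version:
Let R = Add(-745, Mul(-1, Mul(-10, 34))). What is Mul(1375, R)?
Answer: -556875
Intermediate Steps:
R = -405 (R = Add(-745, Mul(-1, -340)) = Add(-745, 340) = -405)
Mul(1375, R) = Mul(1375, -405) = -556875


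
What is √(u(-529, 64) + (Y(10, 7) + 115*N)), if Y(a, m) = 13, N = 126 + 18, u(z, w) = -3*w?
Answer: √16381 ≈ 127.99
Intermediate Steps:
N = 144
√(u(-529, 64) + (Y(10, 7) + 115*N)) = √(-3*64 + (13 + 115*144)) = √(-192 + (13 + 16560)) = √(-192 + 16573) = √16381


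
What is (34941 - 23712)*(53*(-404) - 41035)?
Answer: -701217363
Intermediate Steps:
(34941 - 23712)*(53*(-404) - 41035) = 11229*(-21412 - 41035) = 11229*(-62447) = -701217363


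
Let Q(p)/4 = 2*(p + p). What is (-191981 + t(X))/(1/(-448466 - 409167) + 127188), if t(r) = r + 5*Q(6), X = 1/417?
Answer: -68487068806828/45486621043251 ≈ -1.5057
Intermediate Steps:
Q(p) = 16*p (Q(p) = 4*(2*(p + p)) = 4*(2*(2*p)) = 4*(4*p) = 16*p)
X = 1/417 ≈ 0.0023981
t(r) = 480 + r (t(r) = r + 5*(16*6) = r + 5*96 = r + 480 = 480 + r)
(-191981 + t(X))/(1/(-448466 - 409167) + 127188) = (-191981 + (480 + 1/417))/(1/(-448466 - 409167) + 127188) = (-191981 + 200161/417)/(1/(-857633) + 127188) = -79855916/(417*(-1/857633 + 127188)) = -79855916/(417*109080626003/857633) = -79855916/417*857633/109080626003 = -68487068806828/45486621043251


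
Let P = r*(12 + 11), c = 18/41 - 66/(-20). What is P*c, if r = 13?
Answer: 458367/410 ≈ 1118.0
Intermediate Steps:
c = 1533/410 (c = 18*(1/41) - 66*(-1/20) = 18/41 + 33/10 = 1533/410 ≈ 3.7390)
P = 299 (P = 13*(12 + 11) = 13*23 = 299)
P*c = 299*(1533/410) = 458367/410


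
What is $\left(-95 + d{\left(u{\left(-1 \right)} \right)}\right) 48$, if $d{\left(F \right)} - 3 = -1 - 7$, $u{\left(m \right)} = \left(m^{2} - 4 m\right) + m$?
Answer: $-4800$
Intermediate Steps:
$u{\left(m \right)} = m^{2} - 3 m$
$d{\left(F \right)} = -5$ ($d{\left(F \right)} = 3 - 8 = -5$)
$\left(-95 + d{\left(u{\left(-1 \right)} \right)}\right) 48 = \left(-95 - 5\right) 48 = \left(-100\right) 48 = -4800$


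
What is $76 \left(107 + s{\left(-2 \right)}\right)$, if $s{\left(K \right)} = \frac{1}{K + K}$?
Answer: $8113$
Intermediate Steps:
$s{\left(K \right)} = \frac{1}{2 K}$
$76 \left(107 + s{\left(-2 \right)}\right) = 76 \left(107 + \frac{1}{2 \left(-2\right)}\right) = 76 \left(107 + \frac{1}{2} \left(- \frac{1}{2}\right)\right) = 76 \left(107 - \frac{1}{4}\right) = 76 \cdot \frac{427}{4} = 8113$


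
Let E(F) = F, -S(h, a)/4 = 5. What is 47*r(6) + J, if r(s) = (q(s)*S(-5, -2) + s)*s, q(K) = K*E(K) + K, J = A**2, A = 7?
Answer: -235139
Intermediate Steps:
S(h, a) = -20 (S(h, a) = -4*5 = -20)
J = 49 (J = 7**2 = 49)
q(K) = K + K**2 (q(K) = K*K + K = K**2 + K = K + K**2)
r(s) = s*(s - 20*s*(1 + s)) (r(s) = ((s*(1 + s))*(-20) + s)*s = (-20*s*(1 + s) + s)*s = (s - 20*s*(1 + s))*s = s*(s - 20*s*(1 + s)))
47*r(6) + J = 47*(-1*6**2*(19 + 20*6)) + 49 = 47*(-1*36*(19 + 120)) + 49 = 47*(-1*36*139) + 49 = 47*(-5004) + 49 = -235188 + 49 = -235139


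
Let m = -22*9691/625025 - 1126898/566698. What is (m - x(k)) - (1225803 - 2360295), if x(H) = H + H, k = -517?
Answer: 201101479032379627/177100208725 ≈ 1.1355e+6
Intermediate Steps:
x(H) = 2*H
m = -412580284723/177100208725 (m = -213202*1/625025 - 1126898*1/566698 = -213202/625025 - 563449/283349 = -412580284723/177100208725 ≈ -2.3296)
(m - x(k)) - (1225803 - 2360295) = (-412580284723/177100208725 - 2*(-517)) - (1225803 - 2360295) = (-412580284723/177100208725 - 1*(-1034)) - 1*(-1134492) = (-412580284723/177100208725 + 1034) + 1134492 = 182709035536927/177100208725 + 1134492 = 201101479032379627/177100208725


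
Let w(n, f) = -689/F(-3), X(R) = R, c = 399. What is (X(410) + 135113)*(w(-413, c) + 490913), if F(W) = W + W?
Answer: 399273390341/6 ≈ 6.6546e+10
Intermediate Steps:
F(W) = 2*W
w(n, f) = 689/6 (w(n, f) = -689/(2*(-3)) = -689/(-6) = -689*(-⅙) = 689/6)
(X(410) + 135113)*(w(-413, c) + 490913) = (410 + 135113)*(689/6 + 490913) = 135523*(2946167/6) = 399273390341/6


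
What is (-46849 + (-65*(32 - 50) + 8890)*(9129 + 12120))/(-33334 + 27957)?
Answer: -213718091/5377 ≈ -39747.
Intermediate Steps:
(-46849 + (-65*(32 - 50) + 8890)*(9129 + 12120))/(-33334 + 27957) = (-46849 + (-65*(-18) + 8890)*21249)/(-5377) = (-46849 + (1170 + 8890)*21249)*(-1/5377) = (-46849 + 10060*21249)*(-1/5377) = (-46849 + 213764940)*(-1/5377) = 213718091*(-1/5377) = -213718091/5377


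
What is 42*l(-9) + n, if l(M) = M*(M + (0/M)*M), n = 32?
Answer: 3434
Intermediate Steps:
l(M) = M² (l(M) = M*(M + 0*M) = M*(M + 0) = M*M = M²)
42*l(-9) + n = 42*(-9)² + 32 = 42*81 + 32 = 3402 + 32 = 3434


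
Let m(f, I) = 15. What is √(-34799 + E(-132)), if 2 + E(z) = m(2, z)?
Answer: I*√34786 ≈ 186.51*I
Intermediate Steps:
E(z) = 13 (E(z) = -2 + 15 = 13)
√(-34799 + E(-132)) = √(-34799 + 13) = √(-34786) = I*√34786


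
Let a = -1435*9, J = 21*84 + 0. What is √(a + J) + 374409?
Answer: 374409 + 3*I*√1239 ≈ 3.7441e+5 + 105.6*I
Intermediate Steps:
J = 1764 (J = 1764 + 0 = 1764)
a = -12915
√(a + J) + 374409 = √(-12915 + 1764) + 374409 = √(-11151) + 374409 = 3*I*√1239 + 374409 = 374409 + 3*I*√1239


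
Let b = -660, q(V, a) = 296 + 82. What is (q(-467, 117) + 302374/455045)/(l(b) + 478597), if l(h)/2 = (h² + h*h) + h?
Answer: 172309384/1010052920465 ≈ 0.00017059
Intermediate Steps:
q(V, a) = 378
l(h) = 2*h + 4*h² (l(h) = 2*((h² + h*h) + h) = 2*((h² + h²) + h) = 2*(2*h² + h) = 2*(h + 2*h²) = 2*h + 4*h²)
(q(-467, 117) + 302374/455045)/(l(b) + 478597) = (378 + 302374/455045)/(2*(-660)*(1 + 2*(-660)) + 478597) = (378 + 302374*(1/455045))/(2*(-660)*(1 - 1320) + 478597) = (378 + 302374/455045)/(2*(-660)*(-1319) + 478597) = 172309384/(455045*(1741080 + 478597)) = (172309384/455045)/2219677 = (172309384/455045)*(1/2219677) = 172309384/1010052920465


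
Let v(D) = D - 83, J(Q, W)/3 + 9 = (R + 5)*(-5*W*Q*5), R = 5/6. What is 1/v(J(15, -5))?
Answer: 2/65405 ≈ 3.0579e-5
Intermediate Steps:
R = ⅚ (R = 5*(⅙) = ⅚ ≈ 0.83333)
J(Q, W) = -27 - 875*Q*W/2 (J(Q, W) = -27 + 3*((⅚ + 5)*(-5*W*Q*5)) = -27 + 3*(35*(-5*Q*W*5)/6) = -27 + 3*(35*(-25*Q*W)/6) = -27 + 3*(-875*Q*W/6) = -27 - 875*Q*W/2)
v(D) = -83 + D
1/v(J(15, -5)) = 1/(-83 + (-27 - 875/2*15*(-5))) = 1/(-83 + (-27 + 65625/2)) = 1/(-83 + 65571/2) = 1/(65405/2) = 2/65405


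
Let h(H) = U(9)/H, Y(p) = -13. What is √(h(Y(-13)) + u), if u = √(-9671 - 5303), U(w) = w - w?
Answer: 14974^(¼)*√I ≈ 7.822 + 7.822*I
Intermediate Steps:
U(w) = 0
h(H) = 0 (h(H) = 0/H = 0)
u = I*√14974 (u = √(-14974) = I*√14974 ≈ 122.37*I)
√(h(Y(-13)) + u) = √(0 + I*√14974) = √(I*√14974) = 14974^(¼)*√I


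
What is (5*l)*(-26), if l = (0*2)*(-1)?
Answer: 0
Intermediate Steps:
l = 0 (l = 0*(-1) = 0)
(5*l)*(-26) = (5*0)*(-26) = 0*(-26) = 0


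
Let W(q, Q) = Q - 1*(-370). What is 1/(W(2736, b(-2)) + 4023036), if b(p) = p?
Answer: 1/4023404 ≈ 2.4855e-7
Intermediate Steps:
W(q, Q) = 370 + Q (W(q, Q) = Q + 370 = 370 + Q)
1/(W(2736, b(-2)) + 4023036) = 1/((370 - 2) + 4023036) = 1/(368 + 4023036) = 1/4023404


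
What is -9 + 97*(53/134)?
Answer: 3935/134 ≈ 29.366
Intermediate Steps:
-9 + 97*(53/134) = -9 + 5141/134 = 3935/134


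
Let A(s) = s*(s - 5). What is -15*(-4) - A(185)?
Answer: -33240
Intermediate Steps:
A(s) = s*(-5 + s)
-15*(-4) - A(185) = -15*(-4) - 185*(-5 + 185) = 60 - 185*180 = 60 - 1*33300 = 60 - 33300 = -33240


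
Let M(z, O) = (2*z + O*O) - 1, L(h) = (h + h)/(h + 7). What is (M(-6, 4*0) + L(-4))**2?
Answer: 2209/9 ≈ 245.44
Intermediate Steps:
L(h) = 2*h/(7 + h) (L(h) = (2*h)/(7 + h) = 2*h/(7 + h))
M(z, O) = -1 + O**2 + 2*z (M(z, O) = (2*z + O**2) - 1 = (O**2 + 2*z) - 1 = -1 + O**2 + 2*z)
(M(-6, 4*0) + L(-4))**2 = ((-1 + (4*0)**2 + 2*(-6)) + 2*(-4)/(7 - 4))**2 = ((-1 + 0**2 - 12) + 2*(-4)/3)**2 = ((-1 + 0 - 12) + 2*(-4)*(1/3))**2 = (-13 - 8/3)**2 = (-47/3)**2 = 2209/9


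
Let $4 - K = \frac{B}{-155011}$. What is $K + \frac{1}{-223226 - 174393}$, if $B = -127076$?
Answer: $\frac{196013288181}{61635318809} \approx 3.1802$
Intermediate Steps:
$K = \frac{492968}{155011}$ ($K = 4 - - \frac{127076}{-155011} = 4 - \left(-127076\right) \left(- \frac{1}{155011}\right) = 4 - \frac{127076}{155011} = \frac{492968}{155011} \approx 3.1802$)
$K + \frac{1}{-223226 - 174393} = \frac{492968}{155011} + \frac{1}{-223226 - 174393} = \frac{492968}{155011} + \frac{1}{-397619} = \frac{492968}{155011} - \frac{1}{397619} = \frac{196013288181}{61635318809}$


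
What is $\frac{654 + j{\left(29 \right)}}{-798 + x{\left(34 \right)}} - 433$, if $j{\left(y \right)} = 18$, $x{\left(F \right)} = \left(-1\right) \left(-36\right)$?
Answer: $- \frac{55103}{127} \approx -433.88$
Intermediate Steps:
$x{\left(F \right)} = 36$
$\frac{654 + j{\left(29 \right)}}{-798 + x{\left(34 \right)}} - 433 = \frac{654 + 18}{-798 + 36} - 433 = \frac{672}{-762} - 433 = 672 \left(- \frac{1}{762}\right) - 433 = - \frac{112}{127} - 433 = - \frac{55103}{127}$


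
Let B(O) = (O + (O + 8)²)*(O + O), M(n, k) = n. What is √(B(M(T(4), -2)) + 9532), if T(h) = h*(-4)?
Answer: 2*√1999 ≈ 89.420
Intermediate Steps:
T(h) = -4*h
B(O) = 2*O*(O + (8 + O)²) (B(O) = (O + (8 + O)²)*(2*O) = 2*O*(O + (8 + O)²))
√(B(M(T(4), -2)) + 9532) = √(2*(-4*4)*(-4*4 + (8 - 4*4)²) + 9532) = √(2*(-16)*(-16 + (8 - 16)²) + 9532) = √(2*(-16)*(-16 + (-8)²) + 9532) = √(2*(-16)*(-16 + 64) + 9532) = √(2*(-16)*48 + 9532) = √(-1536 + 9532) = √7996 = 2*√1999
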